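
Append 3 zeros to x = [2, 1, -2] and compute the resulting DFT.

Original 3-point DFT: [1, 2.5000-2.5981i, 2.5000+2.5981i]
Zero-padded 6-point DFT provides frequency interpolation.

DFT_6([x, 0, ...]) = [1, 3.5000+0.8660i, 2.5000-2.5981i, -1, 2.5000+2.5981i, 3.5000-0.8660i]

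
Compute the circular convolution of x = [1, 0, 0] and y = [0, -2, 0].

(x ⊛ y)[n] = Σ(m=0 to 2) x[m] · y[(n-m) mod 3]

Computing each output sample:
(x ⊛ y)[0] = 0
(x ⊛ y)[1] = -2
(x ⊛ y)[2] = 0

x ⊛ y = [0, -2, 0]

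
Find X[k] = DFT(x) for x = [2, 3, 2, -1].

X[k] = Σ(n=0 to 3) x[n] · ω_4^(nk)
where ω_4 = e^(-2πi/4)

Computing each X[k]:
X[0] = 6
X[1] = -4i
X[2] = 2
X[3] = 4i

X = [6, -4i, 2, 4i]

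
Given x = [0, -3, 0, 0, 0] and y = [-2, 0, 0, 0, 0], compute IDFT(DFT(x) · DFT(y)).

(x ⊛ y)[n] = Σ(m=0 to 4) x[m] · y[(n-m) mod 5]

Computing each output sample:
(x ⊛ y)[0] = 0
(x ⊛ y)[1] = 6
(x ⊛ y)[2] = 0
(x ⊛ y)[3] = 0
(x ⊛ y)[4] = 0

x ⊛ y = [0, 6, 0, 0, 0]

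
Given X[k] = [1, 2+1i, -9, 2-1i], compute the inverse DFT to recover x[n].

x[n] = (1/4) Σ(k=0 to 3) X[k] · e^(2πikn/4)

Computing each x[n]:
x[0] = -1
x[1] = 2
x[2] = -3
x[3] = 3

x = [-1, 2, -3, 3]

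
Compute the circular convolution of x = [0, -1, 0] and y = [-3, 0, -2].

(x ⊛ y)[n] = Σ(m=0 to 2) x[m] · y[(n-m) mod 3]

Computing each output sample:
(x ⊛ y)[0] = 2
(x ⊛ y)[1] = 3
(x ⊛ y)[2] = 0

x ⊛ y = [2, 3, 0]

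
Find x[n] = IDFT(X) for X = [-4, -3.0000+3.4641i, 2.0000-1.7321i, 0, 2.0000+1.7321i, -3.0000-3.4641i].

x[n] = (1/6) Σ(k=0 to 5) X[k] · e^(2πikn/6)

Computing each x[n]:
x[0] = -1
x[1] = -2
x[2] = -2
x[3] = 1
x[4] = 1
x[5] = -1

x = [-1, -2, -2, 1, 1, -1]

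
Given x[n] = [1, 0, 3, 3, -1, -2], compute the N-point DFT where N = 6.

X[k] = Σ(n=0 to 5) x[n] · ω_6^(nk)
where ω_6 = e^(-2πi/6)

Computing each X[k]:
X[0] = 4
X[1] = -4.0000-5.1962i
X[2] = 4.0000+1.7321i
X[3] = 2
X[4] = 4.0000-1.7321i
X[5] = -4.0000+5.1962i

X = [4, -4.0000-5.1962i, 4.0000+1.7321i, 2, 4.0000-1.7321i, -4.0000+5.1962i]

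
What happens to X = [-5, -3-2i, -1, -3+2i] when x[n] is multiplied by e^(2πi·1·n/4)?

Modulation property: DFT(ω_4^(-1n)·x[n]) = X[(k-1) mod 4], so circularly shift X by 1 positions.

X[k-1] = [-3+2i, -5, -3-2i, -1]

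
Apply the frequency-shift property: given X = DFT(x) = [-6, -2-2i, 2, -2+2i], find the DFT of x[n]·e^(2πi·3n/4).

Modulation property: DFT(ω_4^(-3n)·x[n]) = X[(k-3) mod 4], so circularly shift X by 3 positions.

X[k-3] = [-2-2i, 2, -2+2i, -6]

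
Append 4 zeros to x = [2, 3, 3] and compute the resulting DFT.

Original 3-point DFT: [8, -1, -1]
Zero-padded 7-point DFT provides frequency interpolation.

DFT_7([x, 0, ...]) = [8, 3.2029-5.2703i, -1.3705-1.6231i, 1.1676+1.0438i, 1.1676-1.0438i, -1.3705+1.6231i, 3.2029+5.2703i]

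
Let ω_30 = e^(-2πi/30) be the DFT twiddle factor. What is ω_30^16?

ω_30^16 = e^(-2πi·16/30)
= cos(-2π·16/30) + i·sin(-2π·16/30)
= cos(-32π/30) + i·sin(-32π/30)

ω_30^16 = cos(-32π/30) + i·sin(-32π/30) = -0.9781+0.2079i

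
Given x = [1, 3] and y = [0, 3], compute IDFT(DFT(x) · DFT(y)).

(x ⊛ y)[n] = Σ(m=0 to 1) x[m] · y[(n-m) mod 2]

Computing each output sample:
(x ⊛ y)[0] = 9
(x ⊛ y)[1] = 3

x ⊛ y = [9, 3]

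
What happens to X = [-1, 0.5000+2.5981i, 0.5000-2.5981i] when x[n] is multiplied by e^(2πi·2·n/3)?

Modulation property: DFT(ω_3^(-2n)·x[n]) = X[(k-2) mod 3], so circularly shift X by 2 positions.

X[k-2] = [0.5000+2.5981i, 0.5000-2.5981i, -1]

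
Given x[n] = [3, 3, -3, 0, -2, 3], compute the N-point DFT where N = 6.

X[k] = Σ(n=0 to 5) x[n] · ω_6^(nk)
where ω_6 = e^(-2πi/6)

Computing each X[k]:
X[0] = 4
X[1] = 8.5000+0.8660i
X[2] = 2.5000-0.8660i
X[3] = -8
X[4] = 2.5000+0.8660i
X[5] = 8.5000-0.8660i

X = [4, 8.5000+0.8660i, 2.5000-0.8660i, -8, 2.5000+0.8660i, 8.5000-0.8660i]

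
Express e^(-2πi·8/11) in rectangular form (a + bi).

ω_11^8 = e^(-2πi·8/11)
= cos(-2π·8/11) + i·sin(-2π·8/11)
= cos(-16π/11) + i·sin(-16π/11)

ω_11^8 = cos(-16π/11) + i·sin(-16π/11) = -0.1423+0.9898i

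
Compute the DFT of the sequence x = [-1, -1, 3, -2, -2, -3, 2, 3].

X[k] = Σ(n=0 to 7) x[n] · ω_8^(nk)
where ω_8 = e^(-2πi/8)

Computing each X[k]:
X[0] = -1
X[1] = 5.9497+1.1213i
X[2] = -8+5i
X[3] = -3.9497+3.1213i
X[4] = 5
X[5] = -3.9497-3.1213i
X[6] = -8-5i
X[7] = 5.9497-1.1213i

X = [-1, 5.9497+1.1213i, -8+5i, -3.9497+3.1213i, 5, -3.9497-3.1213i, -8-5i, 5.9497-1.1213i]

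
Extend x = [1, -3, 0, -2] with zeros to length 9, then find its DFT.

Original 4-point DFT: [-4, 1+1i, 6, 1-1i]
Zero-padded 9-point DFT provides frequency interpolation.

DFT_9([x, 0, ...]) = [-4, -0.2981+3.6604i, 1.4791+1.2224i, 0.5000+2.5981i, 4.8191+2.7581i, 4.8191-2.7581i, 0.5000-2.5981i, 1.4791-1.2224i, -0.2981-3.6604i]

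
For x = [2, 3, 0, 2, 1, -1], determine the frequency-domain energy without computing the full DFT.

Parseval: Σ|x[n]|² = (1/N)Σ|X[k]|², so Σ|X[k]|² = N·Σ|x[n]|² = 6·19.0000

Σ|X[k]|² = N·Σ|x[n]|² = 6·19.0000 = 114.0000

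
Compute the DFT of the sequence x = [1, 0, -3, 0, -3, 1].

X[k] = Σ(n=0 to 5) x[n] · ω_6^(nk)
where ω_6 = e^(-2πi/6)

Computing each X[k]:
X[0] = -4
X[1] = 4.5000+0.8660i
X[2] = 3.5000+0.8660i
X[3] = -6
X[4] = 3.5000-0.8660i
X[5] = 4.5000-0.8660i

X = [-4, 4.5000+0.8660i, 3.5000+0.8660i, -6, 3.5000-0.8660i, 4.5000-0.8660i]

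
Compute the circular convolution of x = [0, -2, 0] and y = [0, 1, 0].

(x ⊛ y)[n] = Σ(m=0 to 2) x[m] · y[(n-m) mod 3]

Computing each output sample:
(x ⊛ y)[0] = 0
(x ⊛ y)[1] = 0
(x ⊛ y)[2] = -2

x ⊛ y = [0, 0, -2]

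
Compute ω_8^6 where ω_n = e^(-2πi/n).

ω_8^6 = e^(-2πi·6/8)
= cos(-2π·6/8) + i·sin(-2π·6/8)
= cos(-12π/8) + i·sin(-12π/8)

ω_8^6 = cos(-12π/8) + i·sin(-12π/8) = 1i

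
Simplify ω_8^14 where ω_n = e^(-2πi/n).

Since ω_8^8 = 1, powers reduce modulo 8.
14 mod 8 = 6
So ω_8^14 = ω_8^6 = e^(-2πi·6/8)

ω_8^14 = ω_8^6 = 1i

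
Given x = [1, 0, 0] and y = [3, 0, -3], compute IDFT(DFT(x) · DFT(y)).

(x ⊛ y)[n] = Σ(m=0 to 2) x[m] · y[(n-m) mod 3]

Computing each output sample:
(x ⊛ y)[0] = 3
(x ⊛ y)[1] = 0
(x ⊛ y)[2] = -3

x ⊛ y = [3, 0, -3]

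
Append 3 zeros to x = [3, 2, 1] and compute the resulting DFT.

Original 3-point DFT: [6, 1.5000-0.8660i, 1.5000+0.8660i]
Zero-padded 6-point DFT provides frequency interpolation.

DFT_6([x, 0, ...]) = [6, 3.5000-2.5981i, 1.5000-0.8660i, 2, 1.5000+0.8660i, 3.5000+2.5981i]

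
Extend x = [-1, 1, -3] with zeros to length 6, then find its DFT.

Original 3-point DFT: [-3, -3.4641i, 3.4641i]
Zero-padded 6-point DFT provides frequency interpolation.

DFT_6([x, 0, ...]) = [-3, 1.0000+1.7321i, -3.4641i, -5, 3.4641i, 1.0000-1.7321i]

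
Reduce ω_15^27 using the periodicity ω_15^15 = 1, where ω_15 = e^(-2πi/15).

Since ω_15^15 = 1, powers reduce modulo 15.
27 mod 15 = 12
So ω_15^27 = ω_15^12 = e^(-2πi·12/15)

ω_15^27 = ω_15^12 = 0.3090+0.9511i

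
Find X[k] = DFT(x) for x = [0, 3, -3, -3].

X[k] = Σ(n=0 to 3) x[n] · ω_4^(nk)
where ω_4 = e^(-2πi/4)

Computing each X[k]:
X[0] = -3
X[1] = 3-6i
X[2] = -3
X[3] = 3+6i

X = [-3, 3-6i, -3, 3+6i]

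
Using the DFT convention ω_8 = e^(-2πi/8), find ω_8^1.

ω_8^1 = e^(-2πi·1/8)
= cos(-2π·1/8) + i·sin(-2π·1/8)
= cos(-2π/8) + i·sin(-2π/8)

ω_8^1 = cos(-2π/8) + i·sin(-2π/8) = 0.7071-0.7071i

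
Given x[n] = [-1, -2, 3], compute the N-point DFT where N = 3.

X[k] = Σ(n=0 to 2) x[n] · ω_3^(nk)
where ω_3 = e^(-2πi/3)

Computing each X[k]:
X[0] = 0
X[1] = -1.5000+4.3301i
X[2] = -1.5000-4.3301i

X = [0, -1.5000+4.3301i, -1.5000-4.3301i]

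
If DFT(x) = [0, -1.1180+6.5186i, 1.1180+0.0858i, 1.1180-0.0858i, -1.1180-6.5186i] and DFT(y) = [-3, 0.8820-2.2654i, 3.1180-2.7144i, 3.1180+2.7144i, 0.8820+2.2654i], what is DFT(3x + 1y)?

By linearity: DFT(3x + 1y) = 3·DFT(x) + 1·DFT(y)
= 3·[0, -1.1180+6.5186i, 1.1180+0.0858i, 1.1180-0.0858i, -1.1180-6.5186i] + 1·[-3, 0.8820-2.2654i, 3.1180-2.7144i, 3.1180+2.7144i, 0.8820+2.2654i]

Computing element-wise:
Z[0] = 3·(0) + 1·(-3) = -3
Z[1] = 3·(-1.1180+6.5186i) + 1·(0.8820-2.2654i) = -2.4720+17.2904i
Z[2] = 3·(1.1180+0.0858i) + 1·(3.1180-2.7144i) = 6.4720-2.4570i
Z[3] = 3·(1.1180-0.0858i) + 1·(3.1180+2.7144i) = 6.4720+2.4570i
Z[4] = 3·(-1.1180-6.5186i) + 1·(0.8820+2.2654i) = -2.4720-17.2904i

DFT(3x + 1y) = 3·X + 1·Y = [-3, -2.4720+17.2904i, 6.4720-2.4570i, 6.4720+2.4570i, -2.4720-17.2904i]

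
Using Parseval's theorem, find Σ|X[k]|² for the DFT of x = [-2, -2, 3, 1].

Parseval: Σ|x[n]|² = (1/N)Σ|X[k]|², so Σ|X[k]|² = N·Σ|x[n]|² = 4·18.0000

Σ|X[k]|² = N·Σ|x[n]|² = 4·18.0000 = 72.0000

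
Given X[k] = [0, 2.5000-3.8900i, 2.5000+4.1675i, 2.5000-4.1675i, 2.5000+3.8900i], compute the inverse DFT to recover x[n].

x[n] = (1/5) Σ(k=0 to 4) X[k] · e^(2πikn/5)

Computing each x[n]:
x[0] = 2
x[1] = 0
x[2] = 2
x[3] = -3
x[4] = -1

x = [2, 0, 2, -3, -1]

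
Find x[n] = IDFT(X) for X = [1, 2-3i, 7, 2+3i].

x[n] = (1/4) Σ(k=0 to 3) X[k] · e^(2πikn/4)

Computing each x[n]:
x[0] = 3
x[1] = 0
x[2] = 1
x[3] = -3

x = [3, 0, 1, -3]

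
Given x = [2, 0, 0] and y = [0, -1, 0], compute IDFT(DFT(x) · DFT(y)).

(x ⊛ y)[n] = Σ(m=0 to 2) x[m] · y[(n-m) mod 3]

Computing each output sample:
(x ⊛ y)[0] = 0
(x ⊛ y)[1] = -2
(x ⊛ y)[2] = 0

x ⊛ y = [0, -2, 0]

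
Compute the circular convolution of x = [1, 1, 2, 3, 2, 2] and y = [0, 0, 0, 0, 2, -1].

(x ⊛ y)[n] = Σ(m=0 to 5) x[m] · y[(n-m) mod 6]

Computing each output sample:
(x ⊛ y)[0] = 3
(x ⊛ y)[1] = 4
(x ⊛ y)[2] = 1
(x ⊛ y)[3] = 2
(x ⊛ y)[4] = 0
(x ⊛ y)[5] = 1

x ⊛ y = [3, 4, 1, 2, 0, 1]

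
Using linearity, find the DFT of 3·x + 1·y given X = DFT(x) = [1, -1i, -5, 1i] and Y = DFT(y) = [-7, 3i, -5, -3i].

By linearity: DFT(3x + 1y) = 3·DFT(x) + 1·DFT(y)
= 3·[1, -1i, -5, 1i] + 1·[-7, 3i, -5, -3i]

Computing element-wise:
Z[0] = 3·(1) + 1·(-7) = -4
Z[1] = 3·(-1i) + 1·(3i) = 0
Z[2] = 3·(-5) + 1·(-5) = -20
Z[3] = 3·(1i) + 1·(-3i) = 0

DFT(3x + 1y) = 3·X + 1·Y = [-4, 0, -20, 0]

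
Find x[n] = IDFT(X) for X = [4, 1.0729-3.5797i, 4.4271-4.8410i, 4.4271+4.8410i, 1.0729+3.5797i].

x[n] = (1/5) Σ(k=0 to 4) X[k] · e^(2πikn/5)

Computing each x[n]:
x[0] = 3
x[1] = 2
x[2] = 0
x[3] = 2
x[4] = -3

x = [3, 2, 0, 2, -3]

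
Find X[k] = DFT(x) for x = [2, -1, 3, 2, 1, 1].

X[k] = Σ(n=0 to 5) x[n] · ω_6^(nk)
where ω_6 = e^(-2πi/6)

Computing each X[k]:
X[0] = 8
X[1] = -2
X[2] = 2.0000+3.4641i
X[3] = 4
X[4] = 2.0000-3.4641i
X[5] = -2

X = [8, -2, 2.0000+3.4641i, 4, 2.0000-3.4641i, -2]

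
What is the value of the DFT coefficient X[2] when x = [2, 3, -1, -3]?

X[2] = Σ(n=0 to 3) x[n] · ω_4^(2n) where ω_4 = e^(-2πi/4)
= (2)·ω_4^0 + (3)·ω_4^2 + (-1)·ω_4^4 + (-3)·ω_4^6

X[2] = 1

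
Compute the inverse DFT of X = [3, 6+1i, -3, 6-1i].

x[n] = (1/4) Σ(k=0 to 3) X[k] · e^(2πikn/4)

Computing each x[n]:
x[0] = 3
x[1] = 1
x[2] = -3
x[3] = 2

x = [3, 1, -3, 2]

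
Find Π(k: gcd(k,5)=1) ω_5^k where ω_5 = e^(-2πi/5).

The primitive 5th roots of unity are ω_5^k for k coprime to 5: k ∈ {1, 2, 3, 4}
Their product equals the constant term of the cyclotomic polynomial Φ_5(x) up to sign.
For n ≥ 3, the product of all primitive nth roots of unity is 1. (For n=1 it is 1; for n=2 it is -1.)

1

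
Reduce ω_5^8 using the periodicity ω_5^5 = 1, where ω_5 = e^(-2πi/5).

Since ω_5^5 = 1, powers reduce modulo 5.
8 mod 5 = 3
So ω_5^8 = ω_5^3 = e^(-2πi·3/5)

ω_5^8 = ω_5^3 = -0.8090+0.5878i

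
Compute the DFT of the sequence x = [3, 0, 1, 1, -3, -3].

X[k] = Σ(n=0 to 5) x[n] · ω_6^(nk)
where ω_6 = e^(-2πi/6)

Computing each X[k]:
X[0] = -1
X[1] = 1.5000-6.0622i
X[2] = 6.5000+0.8660i
X[3] = 3
X[4] = 6.5000-0.8660i
X[5] = 1.5000+6.0622i

X = [-1, 1.5000-6.0622i, 6.5000+0.8660i, 3, 6.5000-0.8660i, 1.5000+6.0622i]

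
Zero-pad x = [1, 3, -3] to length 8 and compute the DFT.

Original 3-point DFT: [1, 1.0000-5.1962i, 1.0000+5.1962i]
Zero-padded 8-point DFT provides frequency interpolation.

DFT_8([x, 0, ...]) = [1, 3.1213+0.8787i, 4-3i, -1.1213-5.1213i, -5, -1.1213+5.1213i, 4+3i, 3.1213-0.8787i]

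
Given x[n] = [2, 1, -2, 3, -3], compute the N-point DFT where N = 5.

X[k] = Σ(n=0 to 4) x[n] · ω_5^(nk)
where ω_5 = e^(-2πi/5)

Computing each X[k]:
X[0] = 1
X[1] = 0.5729-0.8653i
X[2] = 3.9271-7.1064i
X[3] = 3.9271+7.1064i
X[4] = 0.5729+0.8653i

X = [1, 0.5729-0.8653i, 3.9271-7.1064i, 3.9271+7.1064i, 0.5729+0.8653i]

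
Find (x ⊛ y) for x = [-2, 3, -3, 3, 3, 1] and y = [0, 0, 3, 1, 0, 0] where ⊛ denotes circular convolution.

(x ⊛ y)[n] = Σ(m=0 to 5) x[m] · y[(n-m) mod 6]

Computing each output sample:
(x ⊛ y)[0] = 12
(x ⊛ y)[1] = 6
(x ⊛ y)[2] = -5
(x ⊛ y)[3] = 7
(x ⊛ y)[4] = -6
(x ⊛ y)[5] = 6

x ⊛ y = [12, 6, -5, 7, -6, 6]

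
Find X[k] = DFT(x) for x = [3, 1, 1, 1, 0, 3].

X[k] = Σ(n=0 to 5) x[n] · ω_6^(nk)
where ω_6 = e^(-2πi/6)

Computing each X[k]:
X[0] = 9
X[1] = 3.5000+0.8660i
X[2] = 1.5000+2.5981i
X[3] = -1
X[4] = 1.5000-2.5981i
X[5] = 3.5000-0.8660i

X = [9, 3.5000+0.8660i, 1.5000+2.5981i, -1, 1.5000-2.5981i, 3.5000-0.8660i]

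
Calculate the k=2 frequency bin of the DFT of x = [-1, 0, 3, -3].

X[2] = Σ(n=0 to 3) x[n] · ω_4^(2n) where ω_4 = e^(-2πi/4)
= (-1)·ω_4^0 + (0)·ω_4^2 + (3)·ω_4^4 + (-3)·ω_4^6

X[2] = 5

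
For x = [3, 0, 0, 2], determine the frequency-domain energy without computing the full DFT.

Parseval: Σ|x[n]|² = (1/N)Σ|X[k]|², so Σ|X[k]|² = N·Σ|x[n]|² = 4·13.0000

Σ|X[k]|² = N·Σ|x[n]|² = 4·13.0000 = 52.0000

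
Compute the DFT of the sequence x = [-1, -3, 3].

X[k] = Σ(n=0 to 2) x[n] · ω_3^(nk)
where ω_3 = e^(-2πi/3)

Computing each X[k]:
X[0] = -1
X[1] = -1.0000+5.1962i
X[2] = -1.0000-5.1962i

X = [-1, -1.0000+5.1962i, -1.0000-5.1962i]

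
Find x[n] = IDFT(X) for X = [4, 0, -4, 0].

x[n] = (1/4) Σ(k=0 to 3) X[k] · e^(2πikn/4)

Computing each x[n]:
x[0] = 0
x[1] = 2
x[2] = 0
x[3] = 2

x = [0, 2, 0, 2]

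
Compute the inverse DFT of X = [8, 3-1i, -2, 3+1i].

x[n] = (1/4) Σ(k=0 to 3) X[k] · e^(2πikn/4)

Computing each x[n]:
x[0] = 3
x[1] = 3
x[2] = 0
x[3] = 2

x = [3, 3, 0, 2]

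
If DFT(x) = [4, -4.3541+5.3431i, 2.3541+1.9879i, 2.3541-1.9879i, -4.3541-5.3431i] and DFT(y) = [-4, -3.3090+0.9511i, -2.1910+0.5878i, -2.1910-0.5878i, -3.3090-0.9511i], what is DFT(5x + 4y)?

By linearity: DFT(5x + 4y) = 5·DFT(x) + 4·DFT(y)
= 5·[4, -4.3541+5.3431i, 2.3541+1.9879i, 2.3541-1.9879i, -4.3541-5.3431i] + 4·[-4, -3.3090+0.9511i, -2.1910+0.5878i, -2.1910-0.5878i, -3.3090-0.9511i]

Computing element-wise:
Z[0] = 5·(4) + 4·(-4) = 4
Z[1] = 5·(-4.3541+5.3431i) + 4·(-3.3090+0.9511i) = -35.0065+30.5199i
Z[2] = 5·(2.3541+1.9879i) + 4·(-2.1910+0.5878i) = 3.0065+12.2907i
Z[3] = 5·(2.3541-1.9879i) + 4·(-2.1910-0.5878i) = 3.0065-12.2907i
Z[4] = 5·(-4.3541-5.3431i) + 4·(-3.3090-0.9511i) = -35.0065-30.5199i

DFT(5x + 4y) = 5·X + 4·Y = [4, -35.0065+30.5199i, 3.0065+12.2907i, 3.0065-12.2907i, -35.0065-30.5199i]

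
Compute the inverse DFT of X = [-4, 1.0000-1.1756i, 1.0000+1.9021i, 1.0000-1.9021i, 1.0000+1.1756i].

x[n] = (1/5) Σ(k=0 to 4) X[k] · e^(2πikn/5)

Computing each x[n]:
x[0] = 0
x[1] = -1
x[2] = 0
x[3] = -2
x[4] = -1

x = [0, -1, 0, -2, -1]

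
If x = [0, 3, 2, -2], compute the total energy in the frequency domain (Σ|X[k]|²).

Parseval: Σ|x[n]|² = (1/N)Σ|X[k]|², so Σ|X[k]|² = N·Σ|x[n]|² = 4·17.0000

Σ|X[k]|² = N·Σ|x[n]|² = 4·17.0000 = 68.0000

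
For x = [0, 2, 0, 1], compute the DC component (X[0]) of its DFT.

X[0] = Σ(n=0 to 3) x[n] · ω_4^0 = Σ x[n]
= (0) + (2) + (0) + (1)

X[0] = 3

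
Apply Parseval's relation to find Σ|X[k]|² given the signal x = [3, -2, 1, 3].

Parseval: Σ|x[n]|² = (1/N)Σ|X[k]|², so Σ|X[k]|² = N·Σ|x[n]|² = 4·23.0000

Σ|X[k]|² = N·Σ|x[n]|² = 4·23.0000 = 92.0000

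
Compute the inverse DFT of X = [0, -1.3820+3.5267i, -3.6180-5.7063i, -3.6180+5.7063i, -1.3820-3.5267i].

x[n] = (1/5) Σ(k=0 to 4) X[k] · e^(2πikn/5)

Computing each x[n]:
x[0] = -2
x[1] = 1
x[2] = -3
x[3] = 3
x[4] = 1

x = [-2, 1, -3, 3, 1]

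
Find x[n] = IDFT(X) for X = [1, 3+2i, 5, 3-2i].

x[n] = (1/4) Σ(k=0 to 3) X[k] · e^(2πikn/4)

Computing each x[n]:
x[0] = 3
x[1] = -2
x[2] = 0
x[3] = 0

x = [3, -2, 0, 0]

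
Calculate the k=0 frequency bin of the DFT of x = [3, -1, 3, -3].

X[0] = Σ(n=0 to 3) x[n] · ω_4^0 = Σ x[n]
= (3) + (-1) + (3) + (-3)

X[0] = 2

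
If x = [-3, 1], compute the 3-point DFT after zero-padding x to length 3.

Original 2-point DFT: [-2, -4]
Zero-padded 3-point DFT provides frequency interpolation.

DFT_3([x, 0, ...]) = [-2, -3.5000-0.8660i, -3.5000+0.8660i]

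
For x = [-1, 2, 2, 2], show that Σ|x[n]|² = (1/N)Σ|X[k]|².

Time domain:
Σ|x[n]|² = |-1|² + |2|² + |2|² + |2|² = 13.0000

Frequency domain:
(1/4)Σ|X[k]|² = (1/4)(|5|² + |-3|² + |-3|² + |-3|²) = (1/4)·52.0000 = 13.0000

Both sides agree, confirming Parseval's theorem.

Σ|x[n]|² = (1/N)Σ|X[k]|² = 13.0000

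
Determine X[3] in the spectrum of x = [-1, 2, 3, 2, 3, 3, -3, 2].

X[3] = Σ(n=0 to 7) x[n] · ω_8^(3n) where ω_8 = e^(-2πi/8)
= (-1)·ω_8^0 + (2)·ω_8^3 + (3)·ω_8^6 + (2)·ω_8^9 + (3)·ω_8^12 + (3)·ω_8^15 + (-3)·ω_8^18 + (2)·ω_8^21

X[3] = -3.2929+6.7071i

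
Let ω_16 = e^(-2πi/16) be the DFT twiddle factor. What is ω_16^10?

ω_16^10 = e^(-2πi·10/16)
= cos(-2π·10/16) + i·sin(-2π·10/16)
= cos(-20π/16) + i·sin(-20π/16)

ω_16^10 = cos(-20π/16) + i·sin(-20π/16) = -0.7071+0.7071i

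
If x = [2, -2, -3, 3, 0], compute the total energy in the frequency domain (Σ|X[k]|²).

Parseval: Σ|x[n]|² = (1/N)Σ|X[k]|², so Σ|X[k]|² = N·Σ|x[n]|² = 5·26.0000

Σ|X[k]|² = N·Σ|x[n]|² = 5·26.0000 = 130.0000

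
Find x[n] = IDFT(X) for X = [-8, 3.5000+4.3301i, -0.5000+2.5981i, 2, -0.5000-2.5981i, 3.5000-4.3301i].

x[n] = (1/6) Σ(k=0 to 5) X[k] · e^(2πikn/6)

Computing each x[n]:
x[0] = 0
x[1] = -3
x[2] = -2
x[3] = -3
x[4] = -1
x[5] = 1

x = [0, -3, -2, -3, -1, 1]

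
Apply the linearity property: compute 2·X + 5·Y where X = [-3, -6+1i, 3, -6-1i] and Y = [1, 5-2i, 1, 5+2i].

By linearity: DFT(2x + 5y) = 2·DFT(x) + 5·DFT(y)
= 2·[-3, -6+1i, 3, -6-1i] + 5·[1, 5-2i, 1, 5+2i]

Computing element-wise:
Z[0] = 2·(-3) + 5·(1) = -1
Z[1] = 2·(-6+1i) + 5·(5-2i) = 13-8i
Z[2] = 2·(3) + 5·(1) = 11
Z[3] = 2·(-6-1i) + 5·(5+2i) = 13+8i

DFT(2x + 5y) = 2·X + 5·Y = [-1, 13-8i, 11, 13+8i]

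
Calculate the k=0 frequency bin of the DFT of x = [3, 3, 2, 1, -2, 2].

X[0] = Σ(n=0 to 5) x[n] · ω_6^0 = Σ x[n]
= (3) + (3) + (2) + (1) + (-2) + (2)

X[0] = 9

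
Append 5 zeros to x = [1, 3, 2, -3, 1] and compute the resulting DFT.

Original 5-point DFT: [4, 3.0451-4.8410i, -2.5451+3.5797i, -2.5451-3.5797i, 3.0451+4.8410i]
Zero-padded 10-point DFT provides frequency interpolation.

DFT_10([x, 0, ...]) = [4, 4.1631-1.4001i, 3.0451-4.8410i, -3.6631-4.3920i, -2.5451+3.5797i, 4, -2.5451-3.5797i, -3.6631+4.3920i, 3.0451+4.8410i, 4.1631+1.4001i]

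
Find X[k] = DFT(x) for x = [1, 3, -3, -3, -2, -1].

X[k] = Σ(n=0 to 5) x[n] · ω_6^(nk)
where ω_6 = e^(-2πi/6)

Computing each X[k]:
X[0] = -5
X[1] = 7.5000-2.5981i
X[2] = -0.5000-4.3301i
X[3] = -3
X[4] = -0.5000+4.3301i
X[5] = 7.5000+2.5981i

X = [-5, 7.5000-2.5981i, -0.5000-4.3301i, -3, -0.5000+4.3301i, 7.5000+2.5981i]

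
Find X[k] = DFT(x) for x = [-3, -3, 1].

X[k] = Σ(n=0 to 2) x[n] · ω_3^(nk)
where ω_3 = e^(-2πi/3)

Computing each X[k]:
X[0] = -5
X[1] = -2.0000+3.4641i
X[2] = -2.0000-3.4641i

X = [-5, -2.0000+3.4641i, -2.0000-3.4641i]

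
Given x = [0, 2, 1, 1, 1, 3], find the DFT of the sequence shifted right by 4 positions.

Time shift by 4: X_shifted[k] = ω_6^(4k) · X[k]
Shifted x = [1, 1, 1, 3, 0, 2]

DFT(x[n-4]) = [8, -1, 2.0000+1.7321i, -4, 2.0000-1.7321i, -1]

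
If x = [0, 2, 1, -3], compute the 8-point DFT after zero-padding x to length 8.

Original 4-point DFT: [0, -1-5i, 2, -1+5i]
Zero-padded 8-point DFT provides frequency interpolation.

DFT_8([x, 0, ...]) = [0, 3.5355-0.2929i, -1-5i, -3.5355+1.7071i, 2, -3.5355-1.7071i, -1+5i, 3.5355+0.2929i]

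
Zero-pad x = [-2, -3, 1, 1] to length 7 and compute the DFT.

Original 4-point DFT: [-3, -3+4i, 1, -3-4i]
Zero-padded 7-point DFT provides frequency interpolation.

DFT_7([x, 0, ...]) = [-3, -4.9940+0.9367i, -1.6099+4.1405i, 1.1039+1.1086i, 1.1039-1.1086i, -1.6099-4.1405i, -4.9940-0.9367i]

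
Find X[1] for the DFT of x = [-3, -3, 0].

X[1] = Σ(n=0 to 2) x[n] · ω_3^(1n) where ω_3 = e^(-2πi/3)
= (-3)·ω_3^0 + (-3)·ω_3^1 + (0)·ω_3^2

X[1] = -1.5000+2.5981i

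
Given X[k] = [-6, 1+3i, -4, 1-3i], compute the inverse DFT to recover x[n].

x[n] = (1/4) Σ(k=0 to 3) X[k] · e^(2πikn/4)

Computing each x[n]:
x[0] = -2
x[1] = -2
x[2] = -3
x[3] = 1

x = [-2, -2, -3, 1]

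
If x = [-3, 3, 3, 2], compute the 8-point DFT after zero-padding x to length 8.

Original 4-point DFT: [5, -6-1i, -5, -6+1i]
Zero-padded 8-point DFT provides frequency interpolation.

DFT_8([x, 0, ...]) = [5, -2.2929-6.5355i, -6-1i, -3.7071-0.5355i, -5, -3.7071+0.5355i, -6+1i, -2.2929+6.5355i]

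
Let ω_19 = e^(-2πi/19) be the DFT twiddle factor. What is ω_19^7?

ω_19^7 = e^(-2πi·7/19)
= cos(-2π·7/19) + i·sin(-2π·7/19)
= cos(-14π/19) + i·sin(-14π/19)

ω_19^7 = cos(-14π/19) + i·sin(-14π/19) = -0.6773-0.7357i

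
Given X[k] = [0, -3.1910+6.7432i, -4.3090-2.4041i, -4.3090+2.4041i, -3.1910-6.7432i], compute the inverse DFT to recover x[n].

x[n] = (1/5) Σ(k=0 to 4) X[k] · e^(2πikn/5)

Computing each x[n]:
x[0] = -3
x[1] = -1
x[2] = -2
x[3] = 3
x[4] = 3

x = [-3, -1, -2, 3, 3]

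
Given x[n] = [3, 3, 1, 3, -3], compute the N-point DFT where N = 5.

X[k] = Σ(n=0 to 4) x[n] · ω_5^(nk)
where ω_5 = e^(-2πi/5)

Computing each X[k]:
X[0] = 7
X[1] = -0.2361-4.5308i
X[2] = 4.2361-5.4288i
X[3] = 4.2361+5.4288i
X[4] = -0.2361+4.5308i

X = [7, -0.2361-4.5308i, 4.2361-5.4288i, 4.2361+5.4288i, -0.2361+4.5308i]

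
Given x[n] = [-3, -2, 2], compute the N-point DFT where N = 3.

X[k] = Σ(n=0 to 2) x[n] · ω_3^(nk)
where ω_3 = e^(-2πi/3)

Computing each X[k]:
X[0] = -3
X[1] = -3.0000+3.4641i
X[2] = -3.0000-3.4641i

X = [-3, -3.0000+3.4641i, -3.0000-3.4641i]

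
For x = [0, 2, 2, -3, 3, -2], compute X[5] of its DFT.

X[5] = Σ(n=0 to 5) x[n] · ω_6^(5n) where ω_6 = e^(-2πi/6)
= (0)·ω_6^0 + (2)·ω_6^5 + (2)·ω_6^10 + (-3)·ω_6^15 + (3)·ω_6^20 + (-2)·ω_6^25

X[5] = 0.5000+2.5981i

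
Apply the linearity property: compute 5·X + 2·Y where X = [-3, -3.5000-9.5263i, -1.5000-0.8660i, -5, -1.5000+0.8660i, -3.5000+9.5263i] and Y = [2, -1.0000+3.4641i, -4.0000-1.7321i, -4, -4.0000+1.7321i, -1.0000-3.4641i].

By linearity: DFT(5x + 2y) = 5·DFT(x) + 2·DFT(y)
= 5·[-3, -3.5000-9.5263i, -1.5000-0.8660i, -5, -1.5000+0.8660i, -3.5000+9.5263i] + 2·[2, -1.0000+3.4641i, -4.0000-1.7321i, -4, -4.0000+1.7321i, -1.0000-3.4641i]

Computing element-wise:
Z[0] = 5·(-3) + 2·(2) = -11
Z[1] = 5·(-3.5000-9.5263i) + 2·(-1.0000+3.4641i) = -19.5000-40.7033i
Z[2] = 5·(-1.5000-0.8660i) + 2·(-4.0000-1.7321i) = -15.5000-7.7942i
Z[3] = 5·(-5) + 2·(-4) = -33
Z[4] = 5·(-1.5000+0.8660i) + 2·(-4.0000+1.7321i) = -15.5000+7.7942i
Z[5] = 5·(-3.5000+9.5263i) + 2·(-1.0000-3.4641i) = -19.5000+40.7033i

DFT(5x + 2y) = 5·X + 2·Y = [-11, -19.5000-40.7033i, -15.5000-7.7942i, -33, -15.5000+7.7942i, -19.5000+40.7033i]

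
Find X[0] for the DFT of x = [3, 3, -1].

X[0] = Σ(n=0 to 2) x[n] · ω_3^0 = Σ x[n]
= (3) + (3) + (-1)

X[0] = 5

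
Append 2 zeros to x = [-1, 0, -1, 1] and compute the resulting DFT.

Original 4-point DFT: [-1, 1i, -3, -1i]
Zero-padded 6-point DFT provides frequency interpolation.

DFT_6([x, 0, ...]) = [-1, -1.5000+0.8660i, 0.5000-0.8660i, -3, 0.5000+0.8660i, -1.5000-0.8660i]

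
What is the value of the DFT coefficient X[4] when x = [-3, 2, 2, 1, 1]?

X[4] = Σ(n=0 to 4) x[n] · ω_5^(4n) where ω_5 = e^(-2πi/5)
= (-3)·ω_5^0 + (2)·ω_5^4 + (2)·ω_5^8 + (1)·ω_5^12 + (1)·ω_5^16

X[4] = -4.5000+1.5388i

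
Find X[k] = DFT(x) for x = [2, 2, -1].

X[k] = Σ(n=0 to 2) x[n] · ω_3^(nk)
where ω_3 = e^(-2πi/3)

Computing each X[k]:
X[0] = 3
X[1] = 1.5000-2.5981i
X[2] = 1.5000+2.5981i

X = [3, 1.5000-2.5981i, 1.5000+2.5981i]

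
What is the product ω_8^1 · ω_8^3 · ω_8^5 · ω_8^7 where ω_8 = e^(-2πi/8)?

The primitive 8th roots of unity are ω_8^k for k coprime to 8: k ∈ {1, 3, 5, 7}
Their product equals the constant term of the cyclotomic polynomial Φ_8(x) up to sign.
For n ≥ 3, the product of all primitive nth roots of unity is 1. (For n=1 it is 1; for n=2 it is -1.)

1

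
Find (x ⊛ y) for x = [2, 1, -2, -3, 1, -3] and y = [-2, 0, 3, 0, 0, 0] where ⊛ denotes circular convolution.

(x ⊛ y)[n] = Σ(m=0 to 5) x[m] · y[(n-m) mod 6]

Computing each output sample:
(x ⊛ y)[0] = -1
(x ⊛ y)[1] = -11
(x ⊛ y)[2] = 10
(x ⊛ y)[3] = 9
(x ⊛ y)[4] = -8
(x ⊛ y)[5] = -3

x ⊛ y = [-1, -11, 10, 9, -8, -3]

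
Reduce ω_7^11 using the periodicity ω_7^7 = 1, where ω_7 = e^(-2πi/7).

Since ω_7^7 = 1, powers reduce modulo 7.
11 mod 7 = 4
So ω_7^11 = ω_7^4 = e^(-2πi·4/7)

ω_7^11 = ω_7^4 = -0.9010+0.4339i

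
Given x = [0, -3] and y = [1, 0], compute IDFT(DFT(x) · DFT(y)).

(x ⊛ y)[n] = Σ(m=0 to 1) x[m] · y[(n-m) mod 2]

Computing each output sample:
(x ⊛ y)[0] = 0
(x ⊛ y)[1] = -3

x ⊛ y = [0, -3]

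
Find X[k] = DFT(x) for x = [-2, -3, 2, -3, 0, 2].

X[k] = Σ(n=0 to 5) x[n] · ω_6^(nk)
where ω_6 = e^(-2πi/6)

Computing each X[k]:
X[0] = -4
X[1] = -0.5000+2.5981i
X[2] = -5.5000+6.0622i
X[3] = 4
X[4] = -5.5000-6.0622i
X[5] = -0.5000-2.5981i

X = [-4, -0.5000+2.5981i, -5.5000+6.0622i, 4, -5.5000-6.0622i, -0.5000-2.5981i]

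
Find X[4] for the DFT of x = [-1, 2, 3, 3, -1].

X[4] = Σ(n=0 to 4) x[n] · ω_5^(4n) where ω_5 = e^(-2πi/5)
= (-1)·ω_5^0 + (2)·ω_5^4 + (3)·ω_5^8 + (3)·ω_5^12 + (-1)·ω_5^16

X[4] = -5.5451+2.8532i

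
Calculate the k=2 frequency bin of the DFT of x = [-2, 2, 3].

X[2] = Σ(n=0 to 2) x[n] · ω_3^(2n) where ω_3 = e^(-2πi/3)
= (-2)·ω_3^0 + (2)·ω_3^2 + (3)·ω_3^4

X[2] = -4.5000-0.8660i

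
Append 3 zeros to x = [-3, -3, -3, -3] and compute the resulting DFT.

Original 4-point DFT: [-12, 0, 0, 0]
Zero-padded 7-point DFT provides frequency interpolation.

DFT_7([x, 0, ...]) = [-12, -1.5000+6.5719i, -1.5000-0.7224i, -1.5000+1.8809i, -1.5000-1.8809i, -1.5000+0.7224i, -1.5000-6.5719i]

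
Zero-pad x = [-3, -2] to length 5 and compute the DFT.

Original 2-point DFT: [-5, -1]
Zero-padded 5-point DFT provides frequency interpolation.

DFT_5([x, 0, ...]) = [-5, -3.6180+1.9021i, -1.3820+1.1756i, -1.3820-1.1756i, -3.6180-1.9021i]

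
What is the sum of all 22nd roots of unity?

Sum of all nth roots of unity equals 0 for n > 1 (geometric series with r ≠ 1).

0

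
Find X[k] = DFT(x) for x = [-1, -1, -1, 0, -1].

X[k] = Σ(n=0 to 4) x[n] · ω_5^(nk)
where ω_5 = e^(-2πi/5)

Computing each X[k]:
X[0] = -4
X[1] = -0.8090+0.5878i
X[2] = 0.3090-0.9511i
X[3] = 0.3090+0.9511i
X[4] = -0.8090-0.5878i

X = [-4, -0.8090+0.5878i, 0.3090-0.9511i, 0.3090+0.9511i, -0.8090-0.5878i]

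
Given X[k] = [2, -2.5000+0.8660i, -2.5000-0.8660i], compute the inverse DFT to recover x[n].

x[n] = (1/3) Σ(k=0 to 2) X[k] · e^(2πikn/3)

Computing each x[n]:
x[0] = -1
x[1] = 1
x[2] = 2

x = [-1, 1, 2]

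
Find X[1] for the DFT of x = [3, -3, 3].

X[1] = Σ(n=0 to 2) x[n] · ω_3^(1n) where ω_3 = e^(-2πi/3)
= (3)·ω_3^0 + (-3)·ω_3^1 + (3)·ω_3^2

X[1] = 3.0000+5.1962i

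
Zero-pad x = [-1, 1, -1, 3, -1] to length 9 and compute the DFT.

Original 5-point DFT: [1, -2.6180+0.4490i, -0.3820-4.9798i, -0.3820+4.9798i, -2.6180-0.4490i]
Zero-padded 9-point DFT provides frequency interpolation.

DFT_9([x, 0, ...]) = [1, -0.9679-1.9140i, -2.1527+1.3125i, 2.5000-0.8660i, -4.3794-4.5677i, -4.3794+4.5677i, 2.5000+0.8660i, -2.1527-1.3125i, -0.9679+1.9140i]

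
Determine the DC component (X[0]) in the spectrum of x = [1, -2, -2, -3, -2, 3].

X[0] = Σ(n=0 to 5) x[n] · ω_6^0 = Σ x[n]
= (1) + (-2) + (-2) + (-3) + (-2) + (3)

X[0] = -5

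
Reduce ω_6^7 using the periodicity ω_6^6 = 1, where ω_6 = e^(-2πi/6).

Since ω_6^6 = 1, powers reduce modulo 6.
7 mod 6 = 1
So ω_6^7 = ω_6^1 = e^(-2πi·1/6)

ω_6^7 = ω_6^1 = 0.5000-0.8660i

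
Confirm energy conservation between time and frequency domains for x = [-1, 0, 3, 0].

Time domain:
Σ|x[n]|² = |-1|² + |0|² + |3|² + |0|² = 10.0000

Frequency domain:
(1/4)Σ|X[k]|² = (1/4)(|2|² + |-4|² + |2|² + |-4|²) = (1/4)·40.0000 = 10.0000

Both sides agree, confirming Parseval's theorem.

Σ|x[n]|² = (1/N)Σ|X[k]|² = 10.0000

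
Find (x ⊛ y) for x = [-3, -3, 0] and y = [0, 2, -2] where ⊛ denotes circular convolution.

(x ⊛ y)[n] = Σ(m=0 to 2) x[m] · y[(n-m) mod 3]

Computing each output sample:
(x ⊛ y)[0] = 6
(x ⊛ y)[1] = -6
(x ⊛ y)[2] = 0

x ⊛ y = [6, -6, 0]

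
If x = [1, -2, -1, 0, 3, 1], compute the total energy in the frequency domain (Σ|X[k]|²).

Parseval: Σ|x[n]|² = (1/N)Σ|X[k]|², so Σ|X[k]|² = N·Σ|x[n]|² = 6·16.0000

Σ|X[k]|² = N·Σ|x[n]|² = 6·16.0000 = 96.0000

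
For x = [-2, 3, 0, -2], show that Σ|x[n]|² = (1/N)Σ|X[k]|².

Time domain:
Σ|x[n]|² = |-2|² + |3|² + |0|² + |-2|² = 17.0000

Frequency domain:
(1/4)Σ|X[k]|² = (1/4)(|-1|² + |-2-5i|² + |-3|² + |-2+5i|²) = (1/4)·68.0000 = 17.0000

Both sides agree, confirming Parseval's theorem.

Σ|x[n]|² = (1/N)Σ|X[k]|² = 17.0000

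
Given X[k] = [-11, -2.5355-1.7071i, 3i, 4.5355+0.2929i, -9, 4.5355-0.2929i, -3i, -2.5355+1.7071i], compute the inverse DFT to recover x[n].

x[n] = (1/8) Σ(k=0 to 7) X[k] · e^(2πikn/8)

Computing each x[n]:
x[0] = -2
x[1] = -2
x[2] = -2
x[3] = 2
x[4] = -3
x[5] = 0
x[6] = -3
x[7] = -1

x = [-2, -2, -2, 2, -3, 0, -3, -1]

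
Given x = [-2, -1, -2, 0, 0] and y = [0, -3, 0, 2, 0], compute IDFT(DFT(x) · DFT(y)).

(x ⊛ y)[n] = Σ(m=0 to 4) x[m] · y[(n-m) mod 5]

Computing each output sample:
(x ⊛ y)[0] = -4
(x ⊛ y)[1] = 6
(x ⊛ y)[2] = 3
(x ⊛ y)[3] = 2
(x ⊛ y)[4] = -2

x ⊛ y = [-4, 6, 3, 2, -2]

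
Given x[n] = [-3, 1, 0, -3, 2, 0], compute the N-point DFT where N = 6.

X[k] = Σ(n=0 to 5) x[n] · ω_6^(nk)
where ω_6 = e^(-2πi/6)

Computing each X[k]:
X[0] = -3
X[1] = -0.5000+0.8660i
X[2] = -7.5000-2.5981i
X[3] = 1
X[4] = -7.5000+2.5981i
X[5] = -0.5000-0.8660i

X = [-3, -0.5000+0.8660i, -7.5000-2.5981i, 1, -7.5000+2.5981i, -0.5000-0.8660i]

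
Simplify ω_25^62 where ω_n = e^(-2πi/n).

Since ω_25^25 = 1, powers reduce modulo 25.
62 mod 25 = 12
So ω_25^62 = ω_25^12 = e^(-2πi·12/25)

ω_25^62 = ω_25^12 = -0.9921-0.1253i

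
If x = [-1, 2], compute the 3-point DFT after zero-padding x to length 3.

Original 2-point DFT: [1, -3]
Zero-padded 3-point DFT provides frequency interpolation.

DFT_3([x, 0, ...]) = [1, -2.0000-1.7321i, -2.0000+1.7321i]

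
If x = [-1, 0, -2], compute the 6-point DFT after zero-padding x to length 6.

Original 3-point DFT: [-3, -1.7321i, 1.7321i]
Zero-padded 6-point DFT provides frequency interpolation.

DFT_6([x, 0, ...]) = [-3, 1.7321i, -1.7321i, -3, 1.7321i, -1.7321i]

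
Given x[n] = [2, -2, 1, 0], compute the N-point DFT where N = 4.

X[k] = Σ(n=0 to 3) x[n] · ω_4^(nk)
where ω_4 = e^(-2πi/4)

Computing each X[k]:
X[0] = 1
X[1] = 1+2i
X[2] = 5
X[3] = 1-2i

X = [1, 1+2i, 5, 1-2i]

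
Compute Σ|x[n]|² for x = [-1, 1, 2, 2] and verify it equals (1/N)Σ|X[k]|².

Time domain:
Σ|x[n]|² = |-1|² + |1|² + |2|² + |2|² = 10.0000

Frequency domain:
(1/4)Σ|X[k]|² = (1/4)(|4|² + |-3+1i|² + |-2|² + |-3-1i|²) = (1/4)·40.0000 = 10.0000

Both sides agree, confirming Parseval's theorem.

Σ|x[n]|² = (1/N)Σ|X[k]|² = 10.0000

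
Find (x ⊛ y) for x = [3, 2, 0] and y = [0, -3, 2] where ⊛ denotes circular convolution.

(x ⊛ y)[n] = Σ(m=0 to 2) x[m] · y[(n-m) mod 3]

Computing each output sample:
(x ⊛ y)[0] = 4
(x ⊛ y)[1] = -9
(x ⊛ y)[2] = 0

x ⊛ y = [4, -9, 0]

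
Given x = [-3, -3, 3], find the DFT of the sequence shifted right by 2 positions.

Time shift by 2: X_shifted[k] = ω_3^(2k) · X[k]
Shifted x = [-3, 3, -3]

DFT(x[n-2]) = [-3, -3.0000-5.1962i, -3.0000+5.1962i]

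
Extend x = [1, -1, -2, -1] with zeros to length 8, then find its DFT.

Original 4-point DFT: [-3, 3, 1, 3]
Zero-padded 8-point DFT provides frequency interpolation.

DFT_8([x, 0, ...]) = [-3, 1.0000+3.4142i, 3, 1.0000-0.5858i, 1, 1.0000+0.5858i, 3, 1.0000-3.4142i]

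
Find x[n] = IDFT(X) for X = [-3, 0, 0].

x[n] = (1/3) Σ(k=0 to 2) X[k] · e^(2πikn/3)

Computing each x[n]:
x[0] = -1
x[1] = -1
x[2] = -1

x = [-1, -1, -1]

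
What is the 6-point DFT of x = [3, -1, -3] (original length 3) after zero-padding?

Original 3-point DFT: [-1, 5.0000-1.7321i, 5.0000+1.7321i]
Zero-padded 6-point DFT provides frequency interpolation.

DFT_6([x, 0, ...]) = [-1, 4.0000+3.4641i, 5.0000-1.7321i, 1, 5.0000+1.7321i, 4.0000-3.4641i]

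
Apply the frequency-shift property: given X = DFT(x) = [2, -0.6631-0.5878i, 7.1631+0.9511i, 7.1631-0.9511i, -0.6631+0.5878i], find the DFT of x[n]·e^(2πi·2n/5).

Modulation property: DFT(ω_5^(-2n)·x[n]) = X[(k-2) mod 5], so circularly shift X by 2 positions.

X[k-2] = [7.1631-0.9511i, -0.6631+0.5878i, 2, -0.6631-0.5878i, 7.1631+0.9511i]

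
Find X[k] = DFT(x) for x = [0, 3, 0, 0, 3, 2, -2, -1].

X[k] = Σ(n=0 to 7) x[n] · ω_8^(nk)
where ω_8 = e^(-2πi/8)

Computing each X[k]:
X[0] = 5
X[1] = -3.0000-3.4142i
X[2] = 5-6i
X[3] = -3.0000+0.5858i
X[4] = -3
X[5] = -3.0000-0.5858i
X[6] = 5+6i
X[7] = -3.0000+3.4142i

X = [5, -3.0000-3.4142i, 5-6i, -3.0000+0.5858i, -3, -3.0000-0.5858i, 5+6i, -3.0000+3.4142i]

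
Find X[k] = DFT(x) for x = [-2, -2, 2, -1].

X[k] = Σ(n=0 to 3) x[n] · ω_4^(nk)
where ω_4 = e^(-2πi/4)

Computing each X[k]:
X[0] = -3
X[1] = -4+1i
X[2] = 3
X[3] = -4-1i

X = [-3, -4+1i, 3, -4-1i]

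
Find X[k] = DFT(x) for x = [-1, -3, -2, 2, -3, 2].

X[k] = Σ(n=0 to 5) x[n] · ω_6^(nk)
where ω_6 = e^(-2πi/6)

Computing each X[k]:
X[0] = -5
X[1] = -1.0000+3.4641i
X[2] = 4.0000+5.1962i
X[3] = -7
X[4] = 4.0000-5.1962i
X[5] = -1.0000-3.4641i

X = [-5, -1.0000+3.4641i, 4.0000+5.1962i, -7, 4.0000-5.1962i, -1.0000-3.4641i]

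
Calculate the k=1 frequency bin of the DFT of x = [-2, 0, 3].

X[1] = Σ(n=0 to 2) x[n] · ω_3^(1n) where ω_3 = e^(-2πi/3)
= (-2)·ω_3^0 + (0)·ω_3^1 + (3)·ω_3^2

X[1] = -3.5000+2.5981i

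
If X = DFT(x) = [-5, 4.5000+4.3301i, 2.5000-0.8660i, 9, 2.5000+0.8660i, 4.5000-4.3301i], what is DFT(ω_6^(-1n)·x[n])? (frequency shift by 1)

Modulation property: DFT(ω_6^(-1n)·x[n]) = X[(k-1) mod 6], so circularly shift X by 1 positions.

X[k-1] = [4.5000-4.3301i, -5, 4.5000+4.3301i, 2.5000-0.8660i, 9, 2.5000+0.8660i]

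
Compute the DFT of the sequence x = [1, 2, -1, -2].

X[k] = Σ(n=0 to 3) x[n] · ω_4^(nk)
where ω_4 = e^(-2πi/4)

Computing each X[k]:
X[0] = 0
X[1] = 2-4i
X[2] = 0
X[3] = 2+4i

X = [0, 2-4i, 0, 2+4i]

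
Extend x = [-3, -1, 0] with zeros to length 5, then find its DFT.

Original 3-point DFT: [-4, -2.5000+0.8660i, -2.5000-0.8660i]
Zero-padded 5-point DFT provides frequency interpolation.

DFT_5([x, 0, ...]) = [-4, -3.3090+0.9511i, -2.1910+0.5878i, -2.1910-0.5878i, -3.3090-0.9511i]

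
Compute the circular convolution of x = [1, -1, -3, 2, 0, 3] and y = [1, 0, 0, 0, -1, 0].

(x ⊛ y)[n] = Σ(m=0 to 5) x[m] · y[(n-m) mod 6]

Computing each output sample:
(x ⊛ y)[0] = 4
(x ⊛ y)[1] = -3
(x ⊛ y)[2] = -3
(x ⊛ y)[3] = -1
(x ⊛ y)[4] = -1
(x ⊛ y)[5] = 4

x ⊛ y = [4, -3, -3, -1, -1, 4]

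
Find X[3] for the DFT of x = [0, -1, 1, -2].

X[3] = Σ(n=0 to 3) x[n] · ω_4^(3n) where ω_4 = e^(-2πi/4)
= (0)·ω_4^0 + (-1)·ω_4^3 + (1)·ω_4^6 + (-2)·ω_4^9

X[3] = -1+1i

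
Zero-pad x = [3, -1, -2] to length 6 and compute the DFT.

Original 3-point DFT: [0, 4.5000-0.8660i, 4.5000+0.8660i]
Zero-padded 6-point DFT provides frequency interpolation.

DFT_6([x, 0, ...]) = [0, 3.5000+2.5981i, 4.5000-0.8660i, 2, 4.5000+0.8660i, 3.5000-2.5981i]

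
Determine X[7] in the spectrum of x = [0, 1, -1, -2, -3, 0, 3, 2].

X[7] = Σ(n=0 to 7) x[n] · ω_8^(7n) where ω_8 = e^(-2πi/8)
= (0)·ω_8^0 + (1)·ω_8^7 + (-1)·ω_8^14 + (-2)·ω_8^21 + (-3)·ω_8^28 + (0)·ω_8^35 + (3)·ω_8^42 + (2)·ω_8^49

X[7] = 6.5355-6.1213i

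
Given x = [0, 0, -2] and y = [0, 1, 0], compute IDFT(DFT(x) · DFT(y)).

(x ⊛ y)[n] = Σ(m=0 to 2) x[m] · y[(n-m) mod 3]

Computing each output sample:
(x ⊛ y)[0] = -2
(x ⊛ y)[1] = 0
(x ⊛ y)[2] = 0

x ⊛ y = [-2, 0, 0]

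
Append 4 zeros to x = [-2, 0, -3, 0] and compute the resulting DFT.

Original 4-point DFT: [-5, 1, -5, 1]
Zero-padded 8-point DFT provides frequency interpolation.

DFT_8([x, 0, ...]) = [-5, -2+3i, 1, -2-3i, -5, -2+3i, 1, -2-3i]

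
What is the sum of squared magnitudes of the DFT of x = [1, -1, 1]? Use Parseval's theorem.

Parseval: Σ|x[n]|² = (1/N)Σ|X[k]|², so Σ|X[k]|² = N·Σ|x[n]|² = 3·3.0000

Σ|X[k]|² = N·Σ|x[n]|² = 3·3.0000 = 9.0000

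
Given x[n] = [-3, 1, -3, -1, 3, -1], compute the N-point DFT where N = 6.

X[k] = Σ(n=0 to 5) x[n] · ω_6^(nk)
where ω_6 = e^(-2πi/6)

Computing each X[k]:
X[0] = -4
X[1] = -2.0000+3.4641i
X[2] = -4.0000-6.9282i
X[3] = -2
X[4] = -4.0000+6.9282i
X[5] = -2.0000-3.4641i

X = [-4, -2.0000+3.4641i, -4.0000-6.9282i, -2, -4.0000+6.9282i, -2.0000-3.4641i]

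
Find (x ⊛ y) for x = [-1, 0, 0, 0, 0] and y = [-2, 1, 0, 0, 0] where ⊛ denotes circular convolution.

(x ⊛ y)[n] = Σ(m=0 to 4) x[m] · y[(n-m) mod 5]

Computing each output sample:
(x ⊛ y)[0] = 2
(x ⊛ y)[1] = -1
(x ⊛ y)[2] = 0
(x ⊛ y)[3] = 0
(x ⊛ y)[4] = 0

x ⊛ y = [2, -1, 0, 0, 0]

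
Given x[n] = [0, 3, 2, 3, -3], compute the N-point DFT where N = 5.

X[k] = Σ(n=0 to 4) x[n] · ω_5^(nk)
where ω_5 = e^(-2πi/5)

Computing each X[k]:
X[0] = 5
X[1] = -4.0451-5.1186i
X[2] = 1.5451-4.4778i
X[3] = 1.5451+4.4778i
X[4] = -4.0451+5.1186i

X = [5, -4.0451-5.1186i, 1.5451-4.4778i, 1.5451+4.4778i, -4.0451+5.1186i]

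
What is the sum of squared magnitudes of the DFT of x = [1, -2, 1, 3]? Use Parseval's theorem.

Parseval: Σ|x[n]|² = (1/N)Σ|X[k]|², so Σ|X[k]|² = N·Σ|x[n]|² = 4·15.0000

Σ|X[k]|² = N·Σ|x[n]|² = 4·15.0000 = 60.0000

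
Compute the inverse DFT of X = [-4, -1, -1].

x[n] = (1/3) Σ(k=0 to 2) X[k] · e^(2πikn/3)

Computing each x[n]:
x[0] = -2
x[1] = -1
x[2] = -1

x = [-2, -1, -1]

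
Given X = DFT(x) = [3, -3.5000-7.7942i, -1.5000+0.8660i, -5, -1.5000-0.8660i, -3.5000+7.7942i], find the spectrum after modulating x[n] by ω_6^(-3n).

Modulation property: DFT(ω_6^(-3n)·x[n]) = X[(k-3) mod 6], so circularly shift X by 3 positions.

X[k-3] = [-5, -1.5000-0.8660i, -3.5000+7.7942i, 3, -3.5000-7.7942i, -1.5000+0.8660i]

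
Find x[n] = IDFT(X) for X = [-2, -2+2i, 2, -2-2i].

x[n] = (1/4) Σ(k=0 to 3) X[k] · e^(2πikn/4)

Computing each x[n]:
x[0] = -1
x[1] = -2
x[2] = 1
x[3] = 0

x = [-1, -2, 1, 0]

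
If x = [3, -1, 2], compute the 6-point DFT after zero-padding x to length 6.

Original 3-point DFT: [4, 2.5000+2.5981i, 2.5000-2.5981i]
Zero-padded 6-point DFT provides frequency interpolation.

DFT_6([x, 0, ...]) = [4, 1.5000-0.8660i, 2.5000+2.5981i, 6, 2.5000-2.5981i, 1.5000+0.8660i]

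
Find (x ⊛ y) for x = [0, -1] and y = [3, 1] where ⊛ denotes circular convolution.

(x ⊛ y)[n] = Σ(m=0 to 1) x[m] · y[(n-m) mod 2]

Computing each output sample:
(x ⊛ y)[0] = -1
(x ⊛ y)[1] = -3

x ⊛ y = [-1, -3]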